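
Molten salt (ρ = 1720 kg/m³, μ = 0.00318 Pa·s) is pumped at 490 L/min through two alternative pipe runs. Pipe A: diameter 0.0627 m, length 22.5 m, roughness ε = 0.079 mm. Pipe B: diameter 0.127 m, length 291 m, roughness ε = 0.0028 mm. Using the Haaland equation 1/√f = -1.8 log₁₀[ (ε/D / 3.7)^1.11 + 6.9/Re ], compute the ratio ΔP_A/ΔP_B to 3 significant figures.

ΔP_A/ΔP_B ≈ 2.85

Pipe A: V = Q/A = 0.008167/0.003088 = 2.645 m/s; Re = 8.97e+04; ε/D = 0.00126; Haaland → f = 0.02303; ΔP_A = f(L/D)(ρV²/2) = 4.972e+04 Pa.
Pipe B: V = Q/A = 0.008167/0.01267 = 0.6447 m/s; Re = 4.428e+04; ε/D = 2.2e-05; Haaland → f = 0.02134; ΔP_B = f(L/D)(ρV²/2) = 1.748e+04 Pa.
ΔP_A/ΔP_B = 4.972e+04/1.748e+04 = 2.85.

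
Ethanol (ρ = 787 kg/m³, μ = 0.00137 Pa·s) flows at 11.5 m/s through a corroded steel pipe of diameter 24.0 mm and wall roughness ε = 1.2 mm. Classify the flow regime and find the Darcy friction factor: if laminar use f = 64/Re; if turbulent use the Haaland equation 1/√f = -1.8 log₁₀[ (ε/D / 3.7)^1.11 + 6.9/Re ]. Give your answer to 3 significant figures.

Re = ρVD/μ = 787·11.5·0.024/0.00137 = 1.585e+05.
Re > 4000 → turbulent. ε/D = 0.0012/0.024 = 0.05; Haaland: 1/√f = -1.8 log₁₀[0.00842 + 4.35e-05] = 3.731, so f = 0.07185.

f ≈ 0.0718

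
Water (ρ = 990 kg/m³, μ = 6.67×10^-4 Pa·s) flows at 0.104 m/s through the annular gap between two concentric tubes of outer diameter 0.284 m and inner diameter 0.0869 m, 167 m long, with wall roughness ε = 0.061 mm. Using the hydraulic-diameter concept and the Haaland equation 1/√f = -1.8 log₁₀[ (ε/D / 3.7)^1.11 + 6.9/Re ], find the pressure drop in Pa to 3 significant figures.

Hydraulic diameter D_h = 4A/P = D_o - D_i = 0.284 - 0.0869 = 0.1971 m.
Re = ρVD_h/μ = 990·0.104·0.1971/0.000667 = 3.042e+04.
ε/D_h = 6.1e-05/0.1971 = 0.000309; Haaland gives 1/√f = -1.8 log₁₀[2.98e-05+0.000227] = 6.463, so f = 0.02394.
ΔP = f(L/D_h)(ρV²/2) = 0.02394·167/0.1971·5.354 = 108.6 Pa.

ΔP ≈ 109 Pa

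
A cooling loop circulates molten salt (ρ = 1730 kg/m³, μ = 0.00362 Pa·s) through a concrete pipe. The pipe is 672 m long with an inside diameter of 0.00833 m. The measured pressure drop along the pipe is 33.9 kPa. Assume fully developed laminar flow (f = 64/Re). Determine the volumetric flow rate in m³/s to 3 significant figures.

Q ≈ 1.65×10^-6 m³/s

For laminar flow, f = 64/Re with Re = ρVD/μ, so Darcy-Weisbach reduces to ΔP = 32μLV/D². Solving for V: V = ΔP·D²/(32μL) = 3.39e+04·(0.00833)²/(32·0.00362·672) = 0.03022 m/s.
Check: Re = ρVD/μ = 1730·0.03022·0.00833/0.00362 = 120.3 < 2300, so the laminar assumption holds.
Q = V·A = 0.03022·(π/4·0.00833²) = 1.647e-06 m³/s = 1.65×10^-6 m³/s.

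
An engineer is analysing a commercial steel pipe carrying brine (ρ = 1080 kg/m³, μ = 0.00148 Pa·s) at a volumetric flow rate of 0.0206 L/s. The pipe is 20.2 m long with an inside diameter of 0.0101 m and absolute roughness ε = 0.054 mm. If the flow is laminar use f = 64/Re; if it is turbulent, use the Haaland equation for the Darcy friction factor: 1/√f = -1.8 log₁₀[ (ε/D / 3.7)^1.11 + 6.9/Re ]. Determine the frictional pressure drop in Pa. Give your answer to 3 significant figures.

ΔP ≈ 2410 Pa

Q = 0.0206 L/s = 0.0206/1000 = 2.06e-05 m³/s.
Cross-sectional area A = πD²/4 = π(0.0101)²/4 = 8.012e-05 m²; mean velocity V = Q/A = 2.06e-05/8.012e-05 = 0.2571 m/s.
Reynolds number Re = ρVD/μ = 1080 · 0.2571 · 0.0101 / 0.00148 = 1895.
Re < 2300 → laminar flow, so f = 64/Re = 64/1895 = 0.03377 (the turbulent correlation is not needed).
Darcy-Weisbach: ΔP = f(L/D)(ρV²/2) = 0.03377·(20.2/0.0101)·(1080·0.2571²/2) = 0.03377·2000·35.7 = 2411 Pa.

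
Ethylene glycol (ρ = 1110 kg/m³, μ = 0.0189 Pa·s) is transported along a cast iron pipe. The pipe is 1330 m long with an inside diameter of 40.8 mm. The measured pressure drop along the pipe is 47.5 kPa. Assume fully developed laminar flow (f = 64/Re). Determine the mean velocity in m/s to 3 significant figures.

For laminar flow, f = 64/Re with Re = ρVD/μ, so Darcy-Weisbach reduces to ΔP = 32μLV/D². Solving for V: V = ΔP·D²/(32μL) = 4.75e+04·(0.0408)²/(32·0.0189·1330) = 0.0983 m/s.
Check: Re = ρVD/μ = 1110·0.0983·0.0408/0.0189 = 235.5 < 2300, so the laminar assumption holds.

V ≈ 0.0983 m/s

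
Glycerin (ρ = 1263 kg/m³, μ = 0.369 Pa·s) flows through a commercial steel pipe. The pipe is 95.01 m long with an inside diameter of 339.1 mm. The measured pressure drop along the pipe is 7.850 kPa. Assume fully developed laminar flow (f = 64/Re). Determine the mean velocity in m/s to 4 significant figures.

V ≈ 0.8046 m/s

For laminar flow, f = 64/Re with Re = ρVD/μ, so Darcy-Weisbach reduces to ΔP = 32μLV/D². Solving for V: V = ΔP·D²/(32μL) = 7850·(0.3391)²/(32·0.369·95.01) = 0.8046 m/s.
Check: Re = ρVD/μ = 1263·0.8046·0.3391/0.369 = 933.9 < 2300, so the laminar assumption holds.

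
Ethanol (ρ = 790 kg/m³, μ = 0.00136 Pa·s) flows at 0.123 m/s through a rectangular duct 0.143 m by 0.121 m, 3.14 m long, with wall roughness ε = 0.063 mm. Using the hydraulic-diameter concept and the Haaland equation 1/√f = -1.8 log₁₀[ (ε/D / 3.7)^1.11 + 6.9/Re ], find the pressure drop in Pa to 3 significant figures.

ΔP ≈ 4.58 Pa

Hydraulic diameter D_h = 4A/P = 4·(0.143·0.121)/(2·(0.143+0.121)) = 0.06921/0.528 = 0.1311 m.
Re = ρVD_h/μ = 790·0.123·0.1311/0.00136 = 9366.
ε/D_h = 6.3e-05/0.1311 = 0.000481; Haaland gives 1/√f = -1.8 log₁₀[4.85e-05+0.000737] = 5.589, so f = 0.03201.
ΔP = f(L/D_h)(ρV²/2) = 0.03201·3.14/0.1311·5.976 = 4.583 Pa.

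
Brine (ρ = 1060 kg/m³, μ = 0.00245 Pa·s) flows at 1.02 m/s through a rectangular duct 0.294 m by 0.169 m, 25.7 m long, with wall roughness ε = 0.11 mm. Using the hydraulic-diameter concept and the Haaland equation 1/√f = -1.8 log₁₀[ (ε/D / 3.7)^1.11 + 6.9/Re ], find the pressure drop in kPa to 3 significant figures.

ΔP ≈ 1.34 kPa

Hydraulic diameter D_h = 4A/P = 4·(0.294·0.169)/(2·(0.294+0.169)) = 0.1987/0.926 = 0.2146 m.
Re = ρVD_h/μ = 1060·1.02·0.2146/0.00245 = 9.472e+04.
ε/D_h = 0.00011/0.2146 = 0.000513; Haaland gives 1/√f = -1.8 log₁₀[5.21e-05+7.28e-05] = 7.026, so f = 0.02026.
ΔP = f(L/D_h)(ρV²/2) = 0.02026·25.7/0.2146·551.4 = 1338 Pa.
ΔP = 1.34 kPa.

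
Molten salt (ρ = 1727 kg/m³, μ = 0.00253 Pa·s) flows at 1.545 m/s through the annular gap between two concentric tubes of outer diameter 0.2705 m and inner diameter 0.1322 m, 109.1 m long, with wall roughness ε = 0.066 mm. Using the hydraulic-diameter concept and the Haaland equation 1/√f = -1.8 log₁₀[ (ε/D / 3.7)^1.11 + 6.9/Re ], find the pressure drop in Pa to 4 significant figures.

ΔP ≈ 31050 Pa

Hydraulic diameter D_h = 4A/P = D_o - D_i = 0.2705 - 0.1322 = 0.1383 m.
Re = ρVD_h/μ = 1727·1.545·0.1383/0.00253 = 1.459e+05.
ε/D_h = 6.6e-05/0.1383 = 0.000477; Haaland gives 1/√f = -1.8 log₁₀[4.82e-05+4.73e-05] = 7.236, so f = 0.0191.
ΔP = f(L/D_h)(ρV²/2) = 0.0191·109.1/0.1383·2061 = 3.105e+04 Pa.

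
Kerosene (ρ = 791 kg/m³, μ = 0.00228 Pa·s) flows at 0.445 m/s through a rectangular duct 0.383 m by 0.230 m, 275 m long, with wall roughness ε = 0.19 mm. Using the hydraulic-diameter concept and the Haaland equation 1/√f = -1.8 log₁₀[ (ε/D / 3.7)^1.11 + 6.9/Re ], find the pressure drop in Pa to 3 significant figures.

Hydraulic diameter D_h = 4A/P = 4·(0.383·0.23)/(2·(0.383+0.23)) = 0.3524/1.226 = 0.2874 m.
Re = ρVD_h/μ = 791·0.445·0.2874/0.00228 = 4.437e+04.
ε/D_h = 0.00019/0.2874 = 0.000661; Haaland gives 1/√f = -1.8 log₁₀[6.91e-05+0.000156] = 6.567, so f = 0.02319.
ΔP = f(L/D_h)(ρV²/2) = 0.02319·275/0.2874·78.32 = 1738 Pa.

ΔP ≈ 1740 Pa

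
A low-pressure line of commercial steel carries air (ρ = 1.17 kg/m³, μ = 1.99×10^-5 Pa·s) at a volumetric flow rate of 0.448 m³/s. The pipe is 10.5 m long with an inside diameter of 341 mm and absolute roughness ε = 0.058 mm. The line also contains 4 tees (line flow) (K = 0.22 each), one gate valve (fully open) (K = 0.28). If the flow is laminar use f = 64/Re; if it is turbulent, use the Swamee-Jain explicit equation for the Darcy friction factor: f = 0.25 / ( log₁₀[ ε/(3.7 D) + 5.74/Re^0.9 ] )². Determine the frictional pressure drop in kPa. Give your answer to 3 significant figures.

Cross-sectional area A = πD²/4 = π(0.341)²/4 = 0.09133 m²; mean velocity V = Q/A = 0.448/0.09133 = 4.905 m/s.
Reynolds number Re = ρVD/μ = 1.17 · 4.905 · 0.341 / 1.99e-05 = 9.835e+04.
Re > 4000 → turbulent. Relative roughness ε/D = 5.8e-05/0.341 = 0.00017. Swamee-Jain: f = 0.25/(log₁₀[0.00017/3.7 + 5.74/9.835e+04^0.9])² = 0.25/(log₁₀[4.6e-05 + 0.000184])² = 0.25/(-3.638)² = 0.01889.
Total minor-loss coefficient ΣK = 4·0.22 + 1·0.28 = 1.16.
ΔP = [f·L/D + ΣK]·(ρV²/2) = [0.01889·10.5/0.341 + 1.16]·(1.17·4.905²/2) = [0.5817 + 1.16]·14.08 = 24.52 Pa.
ΔP = 24.52 Pa = 0.0245 kPa.

ΔP ≈ 0.0245 kPa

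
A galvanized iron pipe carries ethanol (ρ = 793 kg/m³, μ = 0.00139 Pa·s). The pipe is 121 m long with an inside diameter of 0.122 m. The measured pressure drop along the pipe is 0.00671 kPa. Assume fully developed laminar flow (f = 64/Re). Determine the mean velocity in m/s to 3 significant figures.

V ≈ 0.0186 m/s

For laminar flow, f = 64/Re with Re = ρVD/μ, so Darcy-Weisbach reduces to ΔP = 32μLV/D². Solving for V: V = ΔP·D²/(32μL) = 6.71·(0.122)²/(32·0.00139·121) = 0.01856 m/s.
Check: Re = ρVD/μ = 793·0.01856·0.122/0.00139 = 1292 < 2300, so the laminar assumption holds.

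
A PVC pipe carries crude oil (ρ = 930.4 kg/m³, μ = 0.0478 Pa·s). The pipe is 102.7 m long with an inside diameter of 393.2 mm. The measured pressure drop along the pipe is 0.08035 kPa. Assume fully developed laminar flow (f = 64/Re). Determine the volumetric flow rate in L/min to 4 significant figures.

For laminar flow, f = 64/Re with Re = ρVD/μ, so Darcy-Weisbach reduces to ΔP = 32μLV/D². Solving for V: V = ΔP·D²/(32μL) = 80.35·(0.3932)²/(32·0.0478·102.7) = 0.07908 m/s.
Check: Re = ρVD/μ = 930.4·0.07908·0.3932/0.0478 = 605.2 < 2300, so the laminar assumption holds.
Q = V·A = 0.07908·(π/4·0.3932²) = 0.009602 m³/s = 576.1 L/min.

Q ≈ 576.1 L/min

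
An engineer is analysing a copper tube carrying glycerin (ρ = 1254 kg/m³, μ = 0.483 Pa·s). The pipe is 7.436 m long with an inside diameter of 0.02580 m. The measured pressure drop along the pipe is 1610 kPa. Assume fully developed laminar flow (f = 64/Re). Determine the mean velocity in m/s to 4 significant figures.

V ≈ 9.325 m/s

For laminar flow, f = 64/Re with Re = ρVD/μ, so Darcy-Weisbach reduces to ΔP = 32μLV/D². Solving for V: V = ΔP·D²/(32μL) = 1.61e+06·(0.0258)²/(32·0.483·7.436) = 9.325 m/s.
Check: Re = ρVD/μ = 1254·9.325·0.0258/0.483 = 624.6 < 2300, so the laminar assumption holds.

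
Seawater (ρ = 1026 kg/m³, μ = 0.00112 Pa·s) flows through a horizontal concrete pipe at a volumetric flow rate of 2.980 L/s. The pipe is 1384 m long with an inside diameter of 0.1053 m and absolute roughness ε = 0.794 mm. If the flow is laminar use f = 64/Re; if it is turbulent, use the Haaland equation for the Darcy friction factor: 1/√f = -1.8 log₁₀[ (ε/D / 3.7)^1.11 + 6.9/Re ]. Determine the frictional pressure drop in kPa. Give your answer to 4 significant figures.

ΔP ≈ 28.84 kPa

Q = 2.980 L/s = 2.980/1000 = 0.00298 m³/s.
Cross-sectional area A = πD²/4 = π(0.1053)²/4 = 0.008709 m²; mean velocity V = Q/A = 0.00298/0.008709 = 0.3422 m/s.
Reynolds number Re = ρVD/μ = 1026 · 0.3422 · 0.1053 / 0.00112 = 3.301e+04.
Re > 4000 → turbulent. Relative roughness ε/D = 0.000794/0.1053 = 0.00754. Haaland: 1/√f = -1.8 log₁₀[(0.00754/3.7)^1.11 + 6.9/3.301e+04] = -1.8 log₁₀[0.00103 + 0.000209] = 5.232, so f = 0.03653.
Darcy-Weisbach: ΔP = f(L/D)(ρV²/2) = 0.03653·(1384/0.1053)·(1026·0.3422²/2) = 0.03653·1.314e+04·60.07 = 2.884e+04 Pa.
ΔP = 2.884e+04 Pa = 28.84 kPa.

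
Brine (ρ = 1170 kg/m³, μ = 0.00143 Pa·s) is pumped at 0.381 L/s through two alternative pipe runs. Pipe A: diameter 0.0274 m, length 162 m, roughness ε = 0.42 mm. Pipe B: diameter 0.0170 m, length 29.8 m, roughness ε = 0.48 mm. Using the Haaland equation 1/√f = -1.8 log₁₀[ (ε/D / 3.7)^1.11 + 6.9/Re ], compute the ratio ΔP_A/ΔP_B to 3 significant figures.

ΔP_A/ΔP_B ≈ 0.411

Pipe A: V = Q/A = 0.000381/0.0005896 = 0.6462 m/s; Re = 1.449e+04; ε/D = 0.0153; Haaland → f = 0.04702; ΔP_A = f(L/D)(ρV²/2) = 6.791e+04 Pa.
Pipe B: V = Q/A = 0.000381/0.000227 = 1.679 m/s; Re = 2.335e+04; ε/D = 0.0282; Haaland → f = 0.05722; ΔP_B = f(L/D)(ρV²/2) = 1.653e+05 Pa.
ΔP_A/ΔP_B = 6.791e+04/1.653e+05 = 0.411.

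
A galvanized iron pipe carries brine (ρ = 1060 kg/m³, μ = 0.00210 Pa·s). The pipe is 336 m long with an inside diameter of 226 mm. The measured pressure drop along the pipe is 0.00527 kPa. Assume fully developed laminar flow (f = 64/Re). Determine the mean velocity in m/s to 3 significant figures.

V ≈ 0.0119 m/s

For laminar flow, f = 64/Re with Re = ρVD/μ, so Darcy-Weisbach reduces to ΔP = 32μLV/D². Solving for V: V = ΔP·D²/(32μL) = 5.27·(0.226)²/(32·0.0021·336) = 0.01192 m/s.
Check: Re = ρVD/μ = 1060·0.01192·0.226/0.0021 = 1360 < 2300, so the laminar assumption holds.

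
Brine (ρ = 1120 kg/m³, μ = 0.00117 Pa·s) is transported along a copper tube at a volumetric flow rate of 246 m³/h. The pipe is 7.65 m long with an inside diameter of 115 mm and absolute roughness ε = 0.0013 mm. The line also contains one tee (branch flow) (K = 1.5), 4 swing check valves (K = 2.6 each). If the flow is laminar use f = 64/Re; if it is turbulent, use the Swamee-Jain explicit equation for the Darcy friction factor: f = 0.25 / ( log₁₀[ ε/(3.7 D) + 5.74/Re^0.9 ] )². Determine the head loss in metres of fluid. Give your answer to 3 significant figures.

h_f ≈ 28.1 m

Q = 246 m³/h = 246/3600 = 0.06833 m³/s.
Cross-sectional area A = πD²/4 = π(0.115)²/4 = 0.01039 m²; mean velocity V = Q/A = 0.06833/0.01039 = 6.579 m/s.
Reynolds number Re = ρVD/μ = 1120 · 6.579 · 0.115 / 0.00117 = 7.242e+05.
Re > 4000 → turbulent. Relative roughness ε/D = 1.3e-06/0.115 = 1.13e-05. Swamee-Jain: f = 0.25/(log₁₀[1.13e-05/3.7 + 5.74/7.242e+05^0.9])² = 0.25/(log₁₀[3.06e-06 + 3.06e-05])² = 0.25/(-4.474)² = 0.01249.
Total minor-loss coefficient ΣK = 1·1.5 + 4·2.6 = 11.9.
ΔP = [f·L/D + ΣK]·(ρV²/2) = [0.01249·7.65/0.115 + 11.9]·(1120·6.579²/2) = [0.831 + 11.9]·2.424e+04 = 3.086e+05 Pa.
Head loss h_f = ΔP/(ρg) = 3.086e+05/(1120·9.81) = 28.1 m.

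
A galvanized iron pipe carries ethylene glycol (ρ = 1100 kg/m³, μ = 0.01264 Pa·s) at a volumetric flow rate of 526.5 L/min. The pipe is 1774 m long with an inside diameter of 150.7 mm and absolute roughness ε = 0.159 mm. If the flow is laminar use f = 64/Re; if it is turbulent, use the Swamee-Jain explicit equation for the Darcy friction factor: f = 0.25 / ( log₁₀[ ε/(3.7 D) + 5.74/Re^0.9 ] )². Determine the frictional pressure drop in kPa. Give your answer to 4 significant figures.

ΔP ≈ 57.27 kPa

Q = 526.5 L/min = 526.5/60000 = 0.008775 m³/s.
Cross-sectional area A = πD²/4 = π(0.1507)²/4 = 0.01784 m²; mean velocity V = Q/A = 0.008775/0.01784 = 0.492 m/s.
Reynolds number Re = ρVD/μ = 1100 · 0.492 · 0.1507 / 0.0126 = 6452.
Re > 4000 → turbulent. Relative roughness ε/D = 0.000159/0.1507 = 0.00106. Swamee-Jain: f = 0.25/(log₁₀[0.00106/3.7 + 5.74/6452^0.9])² = 0.25/(log₁₀[0.000285 + 0.00214])² = 0.25/(-2.615)² = 0.03655.
Darcy-Weisbach: ΔP = f(L/D)(ρV²/2) = 0.03655·(1774/0.1507)·(1100·0.492²/2) = 0.03655·1.177e+04·133.1 = 5.727e+04 Pa.
ΔP = 5.727e+04 Pa = 57.27 kPa.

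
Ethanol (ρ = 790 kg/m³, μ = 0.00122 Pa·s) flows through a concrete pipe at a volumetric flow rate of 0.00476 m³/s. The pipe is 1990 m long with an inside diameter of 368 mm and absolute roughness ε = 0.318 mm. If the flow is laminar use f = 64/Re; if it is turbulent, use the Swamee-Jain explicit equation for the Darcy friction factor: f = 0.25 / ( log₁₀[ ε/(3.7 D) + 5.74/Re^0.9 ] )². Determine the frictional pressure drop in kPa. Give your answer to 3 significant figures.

ΔP ≈ 0.137 kPa

Cross-sectional area A = πD²/4 = π(0.368)²/4 = 0.1064 m²; mean velocity V = Q/A = 0.00476/0.1064 = 0.04475 m/s.
Reynolds number Re = ρVD/μ = 790 · 0.04475 · 0.368 / 0.00122 = 1.066e+04.
Re > 4000 → turbulent. Relative roughness ε/D = 0.000318/0.368 = 0.000864. Swamee-Jain: f = 0.25/(log₁₀[0.000864/3.7 + 5.74/1.066e+04^0.9])² = 0.25/(log₁₀[0.000234 + 0.00136])² = 0.25/(-2.797)² = 0.03195.
Darcy-Weisbach: ΔP = f(L/D)(ρV²/2) = 0.03195·(1990/0.368)·(790·0.04475²/2) = 0.03195·5408·0.7911 = 136.7 Pa.
ΔP = 136.7 Pa = 0.137 kPa.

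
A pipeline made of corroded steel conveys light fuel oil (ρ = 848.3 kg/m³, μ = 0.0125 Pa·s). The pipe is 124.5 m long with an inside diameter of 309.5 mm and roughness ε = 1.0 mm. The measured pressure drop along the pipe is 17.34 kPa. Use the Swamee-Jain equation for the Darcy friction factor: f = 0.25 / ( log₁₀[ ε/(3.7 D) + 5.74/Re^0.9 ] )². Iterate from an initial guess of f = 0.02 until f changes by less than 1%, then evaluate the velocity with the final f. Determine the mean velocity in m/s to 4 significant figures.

Rearranging Darcy-Weisbach: V = √(2·ΔP·D/(f·L·ρ)). With ε/D = 0.001/0.3095 = 0.00323, iterate starting from f = 0.02:
  f = 0.02 → V = √(2·1.734e+04·0.3095/(0.02·124.5·848.3)) = 2.254 m/s; Re = ρVD/μ = 4.735e+04; f → 0.02951
  f = 0.02951 → V = 1.856 m/s; Re = 3.898e+04; f → 0.02999
  f = 0.02999 → V = 1.841 m/s; Re = 3.866e+04; f → 0.03002
Converged (Δf/f < 1%). With the final f = 0.03002: V = √(2·1.734e+04·0.3095/(0.03002·124.5·848.3)) = 1.84 m/s.

V ≈ 1.840 m/s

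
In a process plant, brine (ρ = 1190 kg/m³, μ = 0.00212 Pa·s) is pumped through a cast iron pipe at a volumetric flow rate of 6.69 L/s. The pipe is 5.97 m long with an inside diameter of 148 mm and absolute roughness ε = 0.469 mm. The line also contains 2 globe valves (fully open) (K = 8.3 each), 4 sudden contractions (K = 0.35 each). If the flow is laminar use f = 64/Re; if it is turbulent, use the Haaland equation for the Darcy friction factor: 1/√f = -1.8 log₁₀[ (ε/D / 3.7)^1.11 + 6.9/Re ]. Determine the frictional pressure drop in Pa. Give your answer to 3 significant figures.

ΔP ≈ 1730 Pa

Q = 6.69 L/s = 6.69/1000 = 0.00669 m³/s.
Cross-sectional area A = πD²/4 = π(0.148)²/4 = 0.0172 m²; mean velocity V = Q/A = 0.00669/0.0172 = 0.3889 m/s.
Reynolds number Re = ρVD/μ = 1190 · 0.3889 · 0.148 / 0.00212 = 3.231e+04.
Re > 4000 → turbulent. Relative roughness ε/D = 0.000469/0.148 = 0.00317. Haaland: 1/√f = -1.8 log₁₀[(0.00317/3.7)^1.11 + 6.9/3.231e+04] = -1.8 log₁₀[0.000394 + 0.000214] = 5.79, so f = 0.02983.
Total minor-loss coefficient ΣK = 2·8.3 + 4·0.35 = 18.
ΔP = [f·L/D + ΣK]·(ρV²/2) = [0.02983·5.97/0.148 + 18]·(1190·0.3889²/2) = [1.203 + 18]·89.98 = 1728 Pa.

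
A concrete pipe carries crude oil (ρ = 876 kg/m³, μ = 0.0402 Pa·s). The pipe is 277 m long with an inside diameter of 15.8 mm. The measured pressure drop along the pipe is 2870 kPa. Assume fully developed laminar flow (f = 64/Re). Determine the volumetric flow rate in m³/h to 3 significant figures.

For laminar flow, f = 64/Re with Re = ρVD/μ, so Darcy-Weisbach reduces to ΔP = 32μLV/D². Solving for V: V = ΔP·D²/(32μL) = 2.87e+06·(0.0158)²/(32·0.0402·277) = 2.011 m/s.
Check: Re = ρVD/μ = 876·2.011·0.0158/0.0402 = 692.3 < 2300, so the laminar assumption holds.
Q = V·A = 2.011·(π/4·0.0158²) = 0.0003942 m³/s = 1.42 m³/h.

Q ≈ 1.42 m³/h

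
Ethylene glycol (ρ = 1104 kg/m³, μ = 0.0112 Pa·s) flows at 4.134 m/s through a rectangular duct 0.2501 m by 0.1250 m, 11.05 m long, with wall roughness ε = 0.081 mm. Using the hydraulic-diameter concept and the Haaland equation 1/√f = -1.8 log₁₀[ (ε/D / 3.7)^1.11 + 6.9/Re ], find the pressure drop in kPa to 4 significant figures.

ΔP ≈ 13.21 kPa

Hydraulic diameter D_h = 4A/P = 4·(0.2501·0.125)/(2·(0.2501+0.125)) = 0.125/0.7502 = 0.1667 m.
Re = ρVD_h/μ = 1104·4.134·0.1667/0.0112 = 6.792e+04.
ε/D_h = 8.1e-05/0.1667 = 0.000486; Haaland gives 1/√f = -1.8 log₁₀[4.91e-05+0.000102] = 6.879, so f = 0.02113.
ΔP = f(L/D_h)(ρV²/2) = 0.02113·11.05/0.1667·9434 = 1.321e+04 Pa.
ΔP = 13.21 kPa.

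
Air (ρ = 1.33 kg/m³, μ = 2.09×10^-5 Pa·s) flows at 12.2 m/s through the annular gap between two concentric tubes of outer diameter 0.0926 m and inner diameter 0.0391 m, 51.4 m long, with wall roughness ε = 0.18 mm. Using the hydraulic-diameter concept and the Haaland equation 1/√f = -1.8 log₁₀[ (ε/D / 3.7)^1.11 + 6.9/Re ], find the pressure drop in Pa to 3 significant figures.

ΔP ≈ 2810 Pa

Hydraulic diameter D_h = 4A/P = D_o - D_i = 0.0926 - 0.0391 = 0.0535 m.
Re = ρVD_h/μ = 1.33·12.2·0.0535/2.09e-05 = 4.154e+04.
ε/D_h = 0.00018/0.0535 = 0.00336; Haaland gives 1/√f = -1.8 log₁₀[0.000421+0.000166] = 5.816, so f = 0.02956.
ΔP = f(L/D_h)(ρV²/2) = 0.02956·51.4/0.0535·98.98 = 2811 Pa.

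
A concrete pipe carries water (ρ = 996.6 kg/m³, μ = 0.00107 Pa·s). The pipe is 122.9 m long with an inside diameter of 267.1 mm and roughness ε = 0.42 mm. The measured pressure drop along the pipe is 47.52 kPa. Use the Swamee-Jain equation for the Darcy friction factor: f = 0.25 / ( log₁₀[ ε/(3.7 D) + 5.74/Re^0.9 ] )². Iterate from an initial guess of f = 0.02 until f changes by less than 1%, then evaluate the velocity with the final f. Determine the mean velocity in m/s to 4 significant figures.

V ≈ 3.043 m/s

Rearranging Darcy-Weisbach: V = √(2·ΔP·D/(f·L·ρ)). With ε/D = 0.00042/0.2671 = 0.00157, iterate starting from f = 0.02:
  f = 0.02 → V = √(2·4.752e+04·0.2671/(0.02·122.9·996.6)) = 3.219 m/s; Re = ρVD/μ = 8.008e+05; f → 0.02236
  f = 0.02236 → V = 3.045 m/s; Re = 7.575e+05; f → 0.02237
Converged (Δf/f < 1%). With the final f = 0.02237: V = √(2·4.752e+04·0.2671/(0.02237·122.9·996.6)) = 3.043 m/s.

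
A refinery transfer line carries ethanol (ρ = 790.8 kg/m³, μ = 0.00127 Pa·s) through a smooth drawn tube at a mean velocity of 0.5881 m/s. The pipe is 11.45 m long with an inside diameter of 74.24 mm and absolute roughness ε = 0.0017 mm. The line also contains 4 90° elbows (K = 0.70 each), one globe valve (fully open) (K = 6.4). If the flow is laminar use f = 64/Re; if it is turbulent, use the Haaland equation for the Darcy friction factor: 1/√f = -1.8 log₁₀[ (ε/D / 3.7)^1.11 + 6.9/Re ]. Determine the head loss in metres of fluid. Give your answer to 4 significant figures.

Reynolds number Re = ρVD/μ = 790.8 · 0.5881 · 0.07424 / 0.00127 = 2.719e+04.
Re > 4000 → turbulent. Relative roughness ε/D = 1.7e-06/0.07424 = 2.29e-05. Haaland: 1/√f = -1.8 log₁₀[(2.29e-05/3.7)^1.11 + 6.9/2.719e+04] = -1.8 log₁₀[1.65e-06 + 0.000254] = 6.467, so f = 0.02391.
Total minor-loss coefficient ΣK = 4·0.7 + 1·6.4 = 9.2.
ΔP = [f·L/D + ΣK]·(ρV²/2) = [0.02391·11.45/0.07424 + 9.2]·(790.8·0.5881²/2) = [3.688 + 9.2]·136.8 = 1762 Pa.
Head loss h_f = ΔP/(ρg) = 1762/(790.8·9.81) = 0.2272 m.

h_f ≈ 0.2272 m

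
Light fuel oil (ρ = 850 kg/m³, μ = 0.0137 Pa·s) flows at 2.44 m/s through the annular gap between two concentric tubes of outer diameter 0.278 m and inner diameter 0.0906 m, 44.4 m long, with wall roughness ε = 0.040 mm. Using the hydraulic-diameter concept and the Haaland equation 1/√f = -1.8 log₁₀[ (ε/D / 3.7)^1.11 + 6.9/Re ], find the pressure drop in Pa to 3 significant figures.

Hydraulic diameter D_h = 4A/P = D_o - D_i = 0.278 - 0.0906 = 0.1874 m.
Re = ρVD_h/μ = 850·2.44·0.1874/0.0137 = 2.837e+04.
ε/D_h = 4e-05/0.1874 = 0.000213; Haaland gives 1/√f = -1.8 log₁₀[1.97e-05+0.000243] = 6.444, so f = 0.02408.
ΔP = f(L/D_h)(ρV²/2) = 0.02408·44.4/0.1874·2530 = 1.444e+04 Pa.

ΔP ≈ 14400 Pa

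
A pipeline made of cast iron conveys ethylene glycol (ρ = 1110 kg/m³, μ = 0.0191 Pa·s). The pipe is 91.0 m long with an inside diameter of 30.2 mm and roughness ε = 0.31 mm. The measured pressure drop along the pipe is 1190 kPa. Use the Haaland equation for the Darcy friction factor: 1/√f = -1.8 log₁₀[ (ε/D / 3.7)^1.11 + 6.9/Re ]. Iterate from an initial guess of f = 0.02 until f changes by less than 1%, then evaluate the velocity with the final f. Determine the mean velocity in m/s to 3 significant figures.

V ≈ 3.97 m/s

Rearranging Darcy-Weisbach: V = √(2·ΔP·D/(f·L·ρ)). With ε/D = 0.00031/0.0302 = 0.0103, iterate starting from f = 0.02:
  f = 0.02 → V = √(2·1.19e+06·0.0302/(0.02·91·1110)) = 5.965 m/s; Re = ρVD/μ = 1.047e+04; f → 0.04312
  f = 0.04312 → V = 4.062 m/s; Re = 7130; f → 0.04509
  f = 0.04509 → V = 3.973 m/s; Re = 6972; f → 0.04523
Converged (Δf/f < 1%). With the final f = 0.04523: V = √(2·1.19e+06·0.0302/(0.04523·91·1110)) = 3.967 m/s.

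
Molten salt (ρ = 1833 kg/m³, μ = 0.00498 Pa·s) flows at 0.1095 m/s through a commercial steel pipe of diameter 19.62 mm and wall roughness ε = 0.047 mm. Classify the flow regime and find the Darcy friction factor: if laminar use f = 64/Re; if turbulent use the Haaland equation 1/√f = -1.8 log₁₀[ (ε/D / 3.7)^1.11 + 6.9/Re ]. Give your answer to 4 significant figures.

Re = ρVD/μ = 1833·0.1095·0.01962/0.00498 = 790.8.
Re < 2300 → laminar, so f = 64/Re = 0.08093 (roughness is irrelevant in laminar flow).

f ≈ 0.08093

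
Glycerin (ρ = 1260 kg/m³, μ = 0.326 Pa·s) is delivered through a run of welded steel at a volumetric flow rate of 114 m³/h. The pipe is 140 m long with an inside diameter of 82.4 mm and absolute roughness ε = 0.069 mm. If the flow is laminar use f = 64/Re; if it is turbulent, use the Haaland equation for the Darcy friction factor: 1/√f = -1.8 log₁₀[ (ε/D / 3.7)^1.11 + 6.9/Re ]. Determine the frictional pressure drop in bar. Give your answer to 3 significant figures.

Q = 114 m³/h = 114/3600 = 0.03167 m³/s.
Cross-sectional area A = πD²/4 = π(0.0824)²/4 = 0.005333 m²; mean velocity V = Q/A = 0.03167/0.005333 = 5.938 m/s.
Reynolds number Re = ρVD/μ = 1260 · 5.938 · 0.0824 / 0.326 = 1891.
Re < 2300 → laminar flow, so f = 64/Re = 64/1891 = 0.03384 (the turbulent correlation is not needed).
Darcy-Weisbach: ΔP = f(L/D)(ρV²/2) = 0.03384·(140/0.0824)·(1260·5.938²/2) = 0.03384·1699·2.222e+04 = 1.277e+06 Pa.
ΔP = 1.277e+06 Pa = 12.8 bar.

ΔP ≈ 12.8 bar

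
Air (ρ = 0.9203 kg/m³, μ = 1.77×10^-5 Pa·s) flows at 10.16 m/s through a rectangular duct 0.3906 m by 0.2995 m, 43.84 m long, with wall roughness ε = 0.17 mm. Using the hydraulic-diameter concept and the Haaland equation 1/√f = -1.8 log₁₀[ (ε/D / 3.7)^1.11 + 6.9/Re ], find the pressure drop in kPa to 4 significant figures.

ΔP ≈ 0.1156 kPa

Hydraulic diameter D_h = 4A/P = 4·(0.3906·0.2995)/(2·(0.3906+0.2995)) = 0.4679/1.38 = 0.339 m.
Re = ρVD_h/μ = 0.9203·10.16·0.339/1.77e-05 = 1.791e+05.
ε/D_h = 0.00017/0.339 = 0.000501; Haaland gives 1/√f = -1.8 log₁₀[5.09e-05+3.85e-05] = 7.288, so f = 0.01883.
ΔP = f(L/D_h)(ρV²/2) = 0.01883·43.84/0.339·47.5 = 115.6 Pa.
ΔP = 0.1156 kPa.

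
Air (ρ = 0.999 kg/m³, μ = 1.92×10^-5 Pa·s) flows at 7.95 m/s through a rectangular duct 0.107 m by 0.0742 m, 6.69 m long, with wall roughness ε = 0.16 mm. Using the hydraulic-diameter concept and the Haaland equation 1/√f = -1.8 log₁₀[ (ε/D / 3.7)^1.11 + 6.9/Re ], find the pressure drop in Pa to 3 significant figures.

Hydraulic diameter D_h = 4A/P = 4·(0.107·0.0742)/(2·(0.107+0.0742)) = 0.03176/0.3624 = 0.08763 m.
Re = ρVD_h/μ = 0.999·7.95·0.08763/1.92e-05 = 3.625e+04.
ε/D_h = 0.00016/0.08763 = 0.00183; Haaland gives 1/√f = -1.8 log₁₀[0.000214+0.00019] = 6.109, so f = 0.0268.
ΔP = f(L/D_h)(ρV²/2) = 0.0268·6.69/0.08763·31.57 = 64.59 Pa.

ΔP ≈ 64.6 Pa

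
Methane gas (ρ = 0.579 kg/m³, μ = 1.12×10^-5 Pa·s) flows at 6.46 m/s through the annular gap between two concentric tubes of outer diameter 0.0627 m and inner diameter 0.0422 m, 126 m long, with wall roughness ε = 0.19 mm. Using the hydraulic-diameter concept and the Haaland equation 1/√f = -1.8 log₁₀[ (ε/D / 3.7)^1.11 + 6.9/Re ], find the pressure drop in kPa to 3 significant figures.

Hydraulic diameter D_h = 4A/P = D_o - D_i = 0.0627 - 0.0422 = 0.0205 m.
Re = ρVD_h/μ = 0.579·6.46·0.0205/1.12e-05 = 6846.
ε/D_h = 0.00019/0.0205 = 0.00927; Haaland gives 1/√f = -1.8 log₁₀[0.0013+0.00101] = 4.748, so f = 0.04437.
ΔP = f(L/D_h)(ρV²/2) = 0.04437·126/0.0205·12.08 = 3295 Pa.
ΔP = 3.29 kPa.

ΔP ≈ 3.29 kPa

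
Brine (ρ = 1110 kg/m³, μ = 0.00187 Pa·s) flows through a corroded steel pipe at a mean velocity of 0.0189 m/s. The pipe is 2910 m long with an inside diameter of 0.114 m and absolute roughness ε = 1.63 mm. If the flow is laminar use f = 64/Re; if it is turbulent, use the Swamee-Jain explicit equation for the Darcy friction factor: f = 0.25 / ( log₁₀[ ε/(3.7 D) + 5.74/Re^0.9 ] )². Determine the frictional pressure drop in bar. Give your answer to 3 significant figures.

Reynolds number Re = ρVD/μ = 1110 · 0.0189 · 0.114 / 0.00187 = 1279.
Re < 2300 → laminar flow, so f = 64/Re = 64/1279 = 0.05004 (the turbulent correlation is not needed).
Darcy-Weisbach: ΔP = f(L/D)(ρV²/2) = 0.05004·(2910/0.114)·(1110·0.0189²/2) = 0.05004·2.553e+04·0.1983 = 253.2 Pa.
ΔP = 253.2 Pa = 0.00253 bar.

ΔP ≈ 0.00253 bar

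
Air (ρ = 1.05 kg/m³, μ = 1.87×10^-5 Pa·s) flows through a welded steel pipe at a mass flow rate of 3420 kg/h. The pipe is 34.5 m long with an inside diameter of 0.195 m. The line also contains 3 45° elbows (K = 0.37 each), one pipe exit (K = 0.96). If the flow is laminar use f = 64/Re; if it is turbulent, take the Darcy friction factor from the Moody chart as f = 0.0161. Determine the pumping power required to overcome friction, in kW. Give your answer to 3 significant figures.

P ≈ 2.14 kW

ṁ = 3420 kg/h = 3420/3600 = 0.95 kg/s.
A = πD²/4 = π(0.195)²/4 = 0.02986 m²; mean velocity V = ṁ/(ρA) = 0.95/(1.05 · 0.02986) = 30.3 m/s.
Reynolds number Re = ρVD/μ = 1.05 · 30.3 · 0.195 / 1.87e-05 = 3.317e+05.
Re > 4000 → turbulent; use the Moody-chart value f = 0.0161.
Total minor-loss coefficient ΣK = 3·0.37 + 1·0.96 = 2.07.
ΔP = [f·L/D + ΣK]·(ρV²/2) = [0.0161·34.5/0.195 + 2.07]·(1.05·30.3²/2) = [2.848 + 2.07]·481.8 = 2370 Pa.
Q = ṁ/ρ = 0.95/1.05 = 0.9048 m³/s.
Pumping power P = QΔP = 0.9048·2370 = 2144 W = 2.14 kW.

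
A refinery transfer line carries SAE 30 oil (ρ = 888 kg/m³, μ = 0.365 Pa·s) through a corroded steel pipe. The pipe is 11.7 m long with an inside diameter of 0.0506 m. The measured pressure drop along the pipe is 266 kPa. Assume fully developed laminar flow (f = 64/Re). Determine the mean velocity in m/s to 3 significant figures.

For laminar flow, f = 64/Re with Re = ρVD/μ, so Darcy-Weisbach reduces to ΔP = 32μLV/D². Solving for V: V = ΔP·D²/(32μL) = 2.66e+05·(0.0506)²/(32·0.365·11.7) = 4.984 m/s.
Check: Re = ρVD/μ = 888·4.984·0.0506/0.365 = 613.5 < 2300, so the laminar assumption holds.

V ≈ 4.98 m/s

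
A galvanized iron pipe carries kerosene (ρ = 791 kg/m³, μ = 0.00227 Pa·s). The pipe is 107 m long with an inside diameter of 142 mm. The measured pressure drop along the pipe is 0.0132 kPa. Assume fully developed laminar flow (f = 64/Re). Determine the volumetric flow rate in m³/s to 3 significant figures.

For laminar flow, f = 64/Re with Re = ρVD/μ, so Darcy-Weisbach reduces to ΔP = 32μLV/D². Solving for V: V = ΔP·D²/(32μL) = 13.2·(0.142)²/(32·0.00227·107) = 0.03424 m/s.
Check: Re = ρVD/μ = 791·0.03424·0.142/0.00227 = 1694 < 2300, so the laminar assumption holds.
Q = V·A = 0.03424·(π/4·0.142²) = 0.0005423 m³/s = 5.42×10^-4 m³/s.

Q ≈ 5.42×10^-4 m³/s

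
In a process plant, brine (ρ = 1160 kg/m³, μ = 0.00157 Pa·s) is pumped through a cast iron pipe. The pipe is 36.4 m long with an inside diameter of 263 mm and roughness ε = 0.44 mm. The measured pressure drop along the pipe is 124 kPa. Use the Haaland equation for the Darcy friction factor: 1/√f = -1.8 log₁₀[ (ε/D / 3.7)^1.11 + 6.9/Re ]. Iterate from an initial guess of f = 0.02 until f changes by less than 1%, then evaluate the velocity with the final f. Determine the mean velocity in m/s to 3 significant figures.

V ≈ 8.28 m/s

Rearranging Darcy-Weisbach: V = √(2·ΔP·D/(f·L·ρ)). With ε/D = 0.00044/0.263 = 0.00167, iterate starting from f = 0.02:
  f = 0.02 → V = √(2·1.24e+05·0.263/(0.02·36.4·1160)) = 8.788 m/s; Re = ρVD/μ = 1.708e+06; f → 0.0225
  f = 0.0225 → V = 8.286 m/s; Re = 1.61e+06; f → 0.02251
Converged (Δf/f < 1%). With the final f = 0.02251: V = √(2·1.24e+05·0.263/(0.02251·36.4·1160)) = 8.284 m/s.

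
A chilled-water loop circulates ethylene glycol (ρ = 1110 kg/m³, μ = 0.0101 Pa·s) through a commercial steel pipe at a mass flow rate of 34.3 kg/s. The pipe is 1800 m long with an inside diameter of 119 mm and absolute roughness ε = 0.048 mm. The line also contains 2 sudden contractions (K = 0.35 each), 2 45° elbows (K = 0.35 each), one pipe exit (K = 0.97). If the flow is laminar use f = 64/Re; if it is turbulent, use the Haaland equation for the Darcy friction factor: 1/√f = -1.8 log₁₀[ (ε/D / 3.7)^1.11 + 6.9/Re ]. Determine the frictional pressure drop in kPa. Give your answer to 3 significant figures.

ΔP ≈ 1520 kPa

A = πD²/4 = π(0.119)²/4 = 0.01112 m²; mean velocity V = ṁ/(ρA) = 34.3/(1110 · 0.01112) = 2.778 m/s.
Reynolds number Re = ρVD/μ = 1110 · 2.778 · 0.119 / 0.0101 = 3.634e+04.
Re > 4000 → turbulent. Relative roughness ε/D = 4.8e-05/0.119 = 0.000403. Haaland: 1/√f = -1.8 log₁₀[(0.000403/3.7)^1.11 + 6.9/3.634e+04] = -1.8 log₁₀[4e-05 + 0.00019] = 6.549, so f = 0.02331.
Total minor-loss coefficient ΣK = 2·0.35 + 2·0.35 + 1·0.97 = 2.37.
ΔP = [f·L/D + ΣK]·(ρV²/2) = [0.02331·1800/0.119 + 2.37]·(1110·2.778²/2) = [352.6 + 2.37]·4284 = 1.521e+06 Pa.
ΔP = 1.521e+06 Pa = 1520 kPa.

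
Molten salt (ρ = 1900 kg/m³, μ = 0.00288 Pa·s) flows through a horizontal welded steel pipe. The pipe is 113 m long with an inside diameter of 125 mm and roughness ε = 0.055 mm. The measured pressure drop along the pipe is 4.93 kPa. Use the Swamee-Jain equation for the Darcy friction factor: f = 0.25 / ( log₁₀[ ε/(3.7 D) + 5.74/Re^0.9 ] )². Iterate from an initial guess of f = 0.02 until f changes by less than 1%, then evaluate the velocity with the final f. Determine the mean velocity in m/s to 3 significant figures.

Rearranging Darcy-Weisbach: V = √(2·ΔP·D/(f·L·ρ)). With ε/D = 5.5e-05/0.125 = 0.00044, iterate starting from f = 0.02:
  f = 0.02 → V = √(2·4930·0.125/(0.02·113·1900)) = 0.5358 m/s; Re = ρVD/μ = 4.418e+04; f → 0.02291
  f = 0.02291 → V = 0.5005 m/s; Re = 4.128e+04; f → 0.0232
  f = 0.0232 → V = 0.4975 m/s; Re = 4.102e+04; f → 0.02322
Converged (Δf/f < 1%). With the final f = 0.02322: V = √(2·4930·0.125/(0.02322·113·1900)) = 0.4972 m/s.

V ≈ 0.497 m/s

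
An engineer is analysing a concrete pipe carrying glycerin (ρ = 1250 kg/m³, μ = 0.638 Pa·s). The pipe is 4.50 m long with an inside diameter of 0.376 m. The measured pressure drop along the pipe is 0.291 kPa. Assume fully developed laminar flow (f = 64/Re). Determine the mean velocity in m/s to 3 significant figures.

V ≈ 0.448 m/s

For laminar flow, f = 64/Re with Re = ρVD/μ, so Darcy-Weisbach reduces to ΔP = 32μLV/D². Solving for V: V = ΔP·D²/(32μL) = 291·(0.376)²/(32·0.638·4.5) = 0.4478 m/s.
Check: Re = ρVD/μ = 1250·0.4478·0.376/0.638 = 329.9 < 2300, so the laminar assumption holds.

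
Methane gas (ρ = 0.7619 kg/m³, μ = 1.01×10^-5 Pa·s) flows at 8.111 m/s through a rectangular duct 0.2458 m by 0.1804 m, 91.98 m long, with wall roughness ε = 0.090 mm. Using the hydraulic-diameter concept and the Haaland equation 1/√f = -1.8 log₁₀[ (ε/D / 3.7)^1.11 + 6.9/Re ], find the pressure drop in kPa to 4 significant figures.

Hydraulic diameter D_h = 4A/P = 4·(0.2458·0.1804)/(2·(0.2458+0.1804)) = 0.1774/0.8524 = 0.2081 m.
Re = ρVD_h/μ = 0.7619·8.111·0.2081/1.01e-05 = 1.273e+05.
ε/D_h = 9e-05/0.2081 = 0.000433; Haaland gives 1/√f = -1.8 log₁₀[4.32e-05+5.42e-05] = 7.221, so f = 0.01918.
ΔP = f(L/D_h)(ρV²/2) = 0.01918·91.98/0.2081·25.06 = 212.5 Pa.
ΔP = 0.2125 kPa.

ΔP ≈ 0.2125 kPa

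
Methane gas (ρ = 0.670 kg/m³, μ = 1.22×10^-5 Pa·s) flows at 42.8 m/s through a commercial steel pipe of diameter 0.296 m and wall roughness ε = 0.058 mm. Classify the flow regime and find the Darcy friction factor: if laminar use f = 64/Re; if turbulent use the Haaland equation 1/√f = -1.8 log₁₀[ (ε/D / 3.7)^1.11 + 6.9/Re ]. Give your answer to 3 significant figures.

f ≈ 0.0149

Re = ρVD/μ = 0.67·42.8·0.296/1.22e-05 = 6.957e+05.
Re > 4000 → turbulent. ε/D = 5.8e-05/0.296 = 0.000196; Haaland: 1/√f = -1.8 log₁₀[1.79e-05 + 9.92e-06] = 8.199, so f = 0.01487.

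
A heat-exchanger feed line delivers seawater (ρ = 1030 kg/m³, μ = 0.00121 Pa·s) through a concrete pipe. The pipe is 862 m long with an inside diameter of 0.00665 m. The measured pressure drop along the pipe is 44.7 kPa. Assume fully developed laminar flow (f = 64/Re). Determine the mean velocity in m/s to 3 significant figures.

For laminar flow, f = 64/Re with Re = ρVD/μ, so Darcy-Weisbach reduces to ΔP = 32μLV/D². Solving for V: V = ΔP·D²/(32μL) = 4.47e+04·(0.00665)²/(32·0.00121·862) = 0.05923 m/s.
Check: Re = ρVD/μ = 1030·0.05923·0.00665/0.00121 = 335.3 < 2300, so the laminar assumption holds.

V ≈ 0.0592 m/s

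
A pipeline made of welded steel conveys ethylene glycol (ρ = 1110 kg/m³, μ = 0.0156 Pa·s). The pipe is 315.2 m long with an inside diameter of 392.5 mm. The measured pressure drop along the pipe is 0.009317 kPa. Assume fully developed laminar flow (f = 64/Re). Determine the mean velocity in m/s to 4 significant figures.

V ≈ 0.009122 m/s

For laminar flow, f = 64/Re with Re = ρVD/μ, so Darcy-Weisbach reduces to ΔP = 32μLV/D². Solving for V: V = ΔP·D²/(32μL) = 9.317·(0.3925)²/(32·0.0156·315.2) = 0.009122 m/s.
Check: Re = ρVD/μ = 1110·0.009122·0.3925/0.0156 = 254.8 < 2300, so the laminar assumption holds.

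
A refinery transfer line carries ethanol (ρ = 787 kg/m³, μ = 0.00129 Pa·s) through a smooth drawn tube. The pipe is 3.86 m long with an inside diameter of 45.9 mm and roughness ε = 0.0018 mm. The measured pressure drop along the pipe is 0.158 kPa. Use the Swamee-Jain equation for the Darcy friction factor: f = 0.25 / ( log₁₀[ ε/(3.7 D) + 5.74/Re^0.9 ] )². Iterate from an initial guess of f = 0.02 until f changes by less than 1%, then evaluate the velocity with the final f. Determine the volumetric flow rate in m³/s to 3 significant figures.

Rearranging Darcy-Weisbach: V = √(2·ΔP·D/(f·L·ρ)). With ε/D = 1.8e-06/0.0459 = 3.92e-05, iterate starting from f = 0.02:
  f = 0.02 → V = √(2·158·0.0459/(0.02·3.86·787)) = 0.4886 m/s; Re = ρVD/μ = 1.368e+04; f → 0.02854
  f = 0.02854 → V = 0.409 m/s; Re = 1.145e+04; f → 0.02992
  f = 0.02992 → V = 0.3995 m/s; Re = 1.119e+04; f → 0.03011
Converged (Δf/f < 1%). With the final f = 0.03011: V = √(2·158·0.0459/(0.03011·3.86·787)) = 0.3982 m/s.
Q = V·A = 0.3982·(π/4·0.0459²) = 0.0006589 m³/s = 6.59×10^-4 m³/s.

Q ≈ 6.59×10^-4 m³/s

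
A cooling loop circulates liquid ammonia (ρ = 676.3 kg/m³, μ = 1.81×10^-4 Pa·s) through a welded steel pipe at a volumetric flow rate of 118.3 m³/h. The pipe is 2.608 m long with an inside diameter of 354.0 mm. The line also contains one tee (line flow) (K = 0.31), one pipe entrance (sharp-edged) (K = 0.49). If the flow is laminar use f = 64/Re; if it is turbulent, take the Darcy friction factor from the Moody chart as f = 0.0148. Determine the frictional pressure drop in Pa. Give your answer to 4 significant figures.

ΔP ≈ 34.27 Pa

Q = 118.3 m³/h = 118.3/3600 = 0.03286 m³/s.
Cross-sectional area A = πD²/4 = π(0.354)²/4 = 0.09842 m²; mean velocity V = Q/A = 0.03286/0.09842 = 0.3339 m/s.
Reynolds number Re = ρVD/μ = 676.3 · 0.3339 · 0.354 / 0.000181 = 4.416e+05.
Re > 4000 → turbulent; use the Moody-chart value f = 0.0148.
Total minor-loss coefficient ΣK = 1·0.31 + 1·0.49 = 0.8.
ΔP = [f·L/D + ΣK]·(ρV²/2) = [0.0148·2.608/0.354 + 0.8]·(676.3·0.3339²/2) = [0.109 + 0.8]·37.69 = 34.27 Pa.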